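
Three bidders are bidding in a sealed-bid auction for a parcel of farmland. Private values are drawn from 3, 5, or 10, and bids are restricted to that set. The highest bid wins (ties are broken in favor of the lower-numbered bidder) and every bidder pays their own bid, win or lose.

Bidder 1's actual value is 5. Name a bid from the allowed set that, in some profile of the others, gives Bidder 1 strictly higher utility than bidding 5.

Suppose Bidder 2 bids 3 and Bidder 3 bids 3.
Bid 5: wins, pays 5, utility 5 - 5 = 0.
Bid 3: wins, pays 3, utility 5 - 3 = 2.
So bidding 3 beats truth here (2 > 0).

3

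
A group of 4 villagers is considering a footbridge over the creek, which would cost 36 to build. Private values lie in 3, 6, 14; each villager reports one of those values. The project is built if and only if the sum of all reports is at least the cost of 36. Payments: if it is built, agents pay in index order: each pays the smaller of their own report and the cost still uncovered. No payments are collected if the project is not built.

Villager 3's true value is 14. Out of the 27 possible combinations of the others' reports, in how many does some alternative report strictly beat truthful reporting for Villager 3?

7

Others report (3, 14, 14): truth gives 0; report 6 gives 8 > 0. Violating.
Others report (6, 14, 14): truth gives 0; report 3 gives 11 > 0. Violating.
Others report (14, 3, 14): truth gives 0; report 6 gives 8 > 0. Violating.
Others report (14, 6, 14): truth gives 0; report 3 gives 11 > 0. Violating.
Others report (3, 3, 3): truth gives 0; no alternative beats it.
Others report (3, 3, 6): truth gives 0; no alternative beats it.
(Checking all 27 profiles: 7 have a profitable deviation, 20 do not.)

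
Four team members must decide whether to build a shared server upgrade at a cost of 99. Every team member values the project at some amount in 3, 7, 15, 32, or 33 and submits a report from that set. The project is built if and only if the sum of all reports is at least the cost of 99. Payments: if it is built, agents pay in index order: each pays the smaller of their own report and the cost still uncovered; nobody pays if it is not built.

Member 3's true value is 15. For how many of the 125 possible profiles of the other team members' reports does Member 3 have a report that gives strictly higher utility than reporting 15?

Others report (32, 32, 32): truth gives 0; report 3 gives 12 > 0. Violating.
Others report (32, 32, 33): truth gives 0; report 3 gives 12 > 0. Violating.
Others report (32, 33, 32): truth gives 0; report 3 gives 12 > 0. Violating.
Others report (32, 33, 33): truth gives 0; report 3 gives 12 > 0. Violating.
Others report (3, 3, 3): truth gives 0; no alternative beats it.
Others report (3, 3, 7): truth gives 0; no alternative beats it.
(Checking all 125 profiles: 8 have a profitable deviation, 117 do not.)

8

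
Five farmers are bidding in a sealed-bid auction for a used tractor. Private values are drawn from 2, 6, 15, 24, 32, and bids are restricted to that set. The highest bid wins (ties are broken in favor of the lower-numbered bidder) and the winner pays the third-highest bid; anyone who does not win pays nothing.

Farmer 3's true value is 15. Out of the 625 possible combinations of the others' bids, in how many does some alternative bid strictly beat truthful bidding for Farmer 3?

Others bid (2, 2, 2, 24): truth gives 0; bid 24 gives 13 > 0. Violating.
Others bid (2, 2, 2, 32): truth gives 0; bid 32 gives 13 > 0. Violating.
Others bid (2, 2, 6, 24): truth gives 0; bid 24 gives 9 > 0. Violating.
Others bid (2, 2, 6, 32): truth gives 0; bid 32 gives 9 > 0. Violating.
Others bid (2, 2, 2, 2): truth gives 13; no alternative beats it.
Others bid (2, 2, 2, 6): truth gives 13; no alternative beats it.
(Checking all 625 profiles: 64 have a profitable deviation, 561 do not.)

64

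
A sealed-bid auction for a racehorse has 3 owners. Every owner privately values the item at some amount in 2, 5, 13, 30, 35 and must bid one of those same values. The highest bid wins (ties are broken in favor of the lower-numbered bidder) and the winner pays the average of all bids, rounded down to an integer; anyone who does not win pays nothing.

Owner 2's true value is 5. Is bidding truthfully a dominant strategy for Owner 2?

Check each profile of the others' bids and compare truth against every alternative bid.
Others bid (2, 2): truth gives 2, best alternative gives 0.
Others bid (2, 5): truth gives 1, best alternative gives 0.
Others bid (2, 13): truth gives 0, best alternative gives 0.
Others bid (2, 30): truth gives 0, best alternative gives 0.
Others bid (2, 35): truth gives 0, best alternative gives 0.
Others bid (5, 2): truth gives 0, best alternative gives 0.
(Remaining 19 profiles checked similarly; truth is weakly best in each.)
In every case the truthful bid is at least as good as any alternative, so it is a dominant strategy.

Yes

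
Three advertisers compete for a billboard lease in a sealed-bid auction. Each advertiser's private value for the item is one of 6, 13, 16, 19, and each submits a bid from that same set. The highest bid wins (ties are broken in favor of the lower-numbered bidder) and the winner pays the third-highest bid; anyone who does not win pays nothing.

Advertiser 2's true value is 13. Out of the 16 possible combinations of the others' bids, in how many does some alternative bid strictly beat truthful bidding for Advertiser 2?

Others bid (6, 16): truth gives 0; bid 16 gives 7 > 0. Violating.
Others bid (6, 19): truth gives 0; bid 19 gives 7 > 0. Violating.
Others bid (13, 6): truth gives 0; bid 16 gives 7 > 0. Violating.
Others bid (16, 6): truth gives 0; bid 19 gives 7 > 0. Violating.
Others bid (6, 6): truth gives 7; no alternative beats it.
Others bid (6, 13): truth gives 7; no alternative beats it.
(Checking all 16 profiles: 4 have a profitable deviation, 12 do not.)

4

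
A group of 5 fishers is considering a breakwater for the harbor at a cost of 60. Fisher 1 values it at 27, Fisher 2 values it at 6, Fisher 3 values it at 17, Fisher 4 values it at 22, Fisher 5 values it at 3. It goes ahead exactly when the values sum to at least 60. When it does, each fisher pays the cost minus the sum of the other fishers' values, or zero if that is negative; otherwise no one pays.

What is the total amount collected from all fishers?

21

Total value 75 ≥ cost 60, so it is built.
Fisher 1: others sum to 48; max(0, 60 - 48) = 12.
Fisher 2: others sum to 69; max(0, 60 - 69) = 0.
Fisher 3: others sum to 58; max(0, 60 - 58) = 2.
Fisher 4: others sum to 53; max(0, 60 - 53) = 7.
Fisher 5: others sum to 72; max(0, 60 - 72) = 0.
Total collected = 12 + 0 + 2 + 7 + 0 = 21.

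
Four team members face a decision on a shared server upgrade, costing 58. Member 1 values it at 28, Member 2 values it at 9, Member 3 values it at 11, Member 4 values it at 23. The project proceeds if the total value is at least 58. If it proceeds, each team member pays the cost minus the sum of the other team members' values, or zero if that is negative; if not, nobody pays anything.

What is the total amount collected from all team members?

25

Total value 71 ≥ cost 58, so it is built.
Member 1: others sum to 43; max(0, 58 - 43) = 15.
Member 2: others sum to 62; max(0, 58 - 62) = 0.
Member 3: others sum to 60; max(0, 58 - 60) = 0.
Member 4: others sum to 48; max(0, 58 - 48) = 10.
Total collected = 15 + 0 + 0 + 10 = 25.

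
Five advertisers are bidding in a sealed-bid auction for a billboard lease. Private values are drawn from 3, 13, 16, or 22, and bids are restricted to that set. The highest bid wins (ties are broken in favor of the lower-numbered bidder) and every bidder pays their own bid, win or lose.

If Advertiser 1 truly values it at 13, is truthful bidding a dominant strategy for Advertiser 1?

Consider the case where Advertiser 2 bids 3, Advertiser 3 bids 3, Advertiser 4 bids 3 and Advertiser 5 bids 3.
Truthful bid 13: wins, pays 13, utility 13 - 13 = 0.
Bid 3 instead: wins, pays 3, utility 13 - 3 = 10.
Since 10 > 0, bidding 3 is strictly better here, so truthful bidding is not dominant.

No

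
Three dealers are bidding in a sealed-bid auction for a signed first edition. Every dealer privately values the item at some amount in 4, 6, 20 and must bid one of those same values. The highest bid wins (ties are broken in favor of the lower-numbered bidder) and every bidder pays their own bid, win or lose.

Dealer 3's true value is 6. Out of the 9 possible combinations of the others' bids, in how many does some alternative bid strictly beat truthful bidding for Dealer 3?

8

Others bid (4, 6): truth gives -6; bid 4 gives -4 > -6. Violating.
Others bid (4, 20): truth gives -6; bid 4 gives -4 > -6. Violating.
Others bid (6, 4): truth gives -6; bid 4 gives -4 > -6. Violating.
Others bid (6, 6): truth gives -6; bid 4 gives -4 > -6. Violating.
Others bid (4, 4): truth gives 0; no alternative beats it.
(Checking all 9 profiles: 8 have a profitable deviation, 1 does not.)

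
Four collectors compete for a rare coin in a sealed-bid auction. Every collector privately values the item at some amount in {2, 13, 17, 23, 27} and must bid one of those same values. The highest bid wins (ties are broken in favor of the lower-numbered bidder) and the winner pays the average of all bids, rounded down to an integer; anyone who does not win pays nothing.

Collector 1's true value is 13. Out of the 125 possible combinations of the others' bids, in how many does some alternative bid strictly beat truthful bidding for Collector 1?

Others bid (2, 2, 2): truth gives 9; bid 2 gives 11 > 9. Violating.
Others bid (2, 2, 17): truth gives 0; bid 17 gives 4 > 0. Violating.
Others bid (2, 2, 23): truth gives 0; bid 23 gives 1 > 0. Violating.
Others bid (2, 13, 17): truth gives 0; bid 17 gives 1 > 0. Violating.
Others bid (2, 2, 13): truth gives 6; no alternative beats it.
Others bid (2, 2, 27): truth gives 0; no alternative beats it.
(Checking all 125 profiles: 13 have a profitable deviation, 112 do not.)

13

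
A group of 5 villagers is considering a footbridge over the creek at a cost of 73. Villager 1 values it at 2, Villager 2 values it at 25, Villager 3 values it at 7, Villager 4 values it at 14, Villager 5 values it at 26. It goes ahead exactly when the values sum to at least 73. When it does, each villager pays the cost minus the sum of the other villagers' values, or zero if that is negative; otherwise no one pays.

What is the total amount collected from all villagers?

69

Total value 74 ≥ cost 73, so it is built.
Villager 1: others sum to 72; max(0, 73 - 72) = 1.
Villager 2: others sum to 49; max(0, 73 - 49) = 24.
Villager 3: others sum to 67; max(0, 73 - 67) = 6.
Villager 4: others sum to 60; max(0, 73 - 60) = 13.
Villager 5: others sum to 48; max(0, 73 - 48) = 25.
Total collected = 1 + 24 + 6 + 13 + 25 = 69.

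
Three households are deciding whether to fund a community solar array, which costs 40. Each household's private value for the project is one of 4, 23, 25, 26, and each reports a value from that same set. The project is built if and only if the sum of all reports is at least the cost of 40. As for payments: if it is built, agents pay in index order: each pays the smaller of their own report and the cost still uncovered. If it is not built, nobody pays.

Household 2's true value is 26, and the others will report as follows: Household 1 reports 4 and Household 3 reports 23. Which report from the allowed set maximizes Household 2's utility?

Report 4: project not built, utility 0.
Report 23: project built, pays 23, utility 26 - 23 = 3.
Report 25: project built, pays 25, utility 26 - 25 = 1.
Report 26: project built, pays 26, utility 26 - 26 = 0.
The best choice is 23 with utility 3.

23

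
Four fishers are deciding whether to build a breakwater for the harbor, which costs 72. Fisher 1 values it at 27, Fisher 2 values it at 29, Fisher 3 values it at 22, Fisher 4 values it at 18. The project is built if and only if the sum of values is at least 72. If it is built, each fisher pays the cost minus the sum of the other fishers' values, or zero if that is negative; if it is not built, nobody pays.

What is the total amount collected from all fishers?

Total value 96 ≥ cost 72, so it is built.
Fisher 1: others sum to 69; max(0, 72 - 69) = 3.
Fisher 2: others sum to 67; max(0, 72 - 67) = 5.
Fisher 3: others sum to 74; max(0, 72 - 74) = 0.
Fisher 4: others sum to 78; max(0, 72 - 78) = 0.
Total collected = 3 + 5 + 0 + 0 = 8.

8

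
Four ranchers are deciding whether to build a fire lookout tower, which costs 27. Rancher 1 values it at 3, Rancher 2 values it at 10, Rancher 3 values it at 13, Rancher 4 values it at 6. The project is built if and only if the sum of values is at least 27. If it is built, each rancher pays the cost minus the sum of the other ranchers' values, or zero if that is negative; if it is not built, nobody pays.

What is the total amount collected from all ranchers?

14

Total value 32 ≥ cost 27, so it is built.
Rancher 1: others sum to 29; max(0, 27 - 29) = 0.
Rancher 2: others sum to 22; max(0, 27 - 22) = 5.
Rancher 3: others sum to 19; max(0, 27 - 19) = 8.
Rancher 4: others sum to 26; max(0, 27 - 26) = 1.
Total collected = 0 + 5 + 8 + 1 = 14.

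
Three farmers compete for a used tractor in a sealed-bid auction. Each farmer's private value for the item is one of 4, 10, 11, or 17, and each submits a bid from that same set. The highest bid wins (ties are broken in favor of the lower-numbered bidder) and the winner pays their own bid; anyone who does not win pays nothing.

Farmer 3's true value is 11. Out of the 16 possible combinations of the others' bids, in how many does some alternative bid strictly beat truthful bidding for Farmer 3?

1

Others bid (4, 4): truth gives 0; bid 10 gives 1 > 0. Violating.
Others bid (4, 10): truth gives 0; no alternative beats it.
Others bid (4, 11): truth gives 0; no alternative beats it.
(Checking all 16 profiles: 1 has a profitable deviation, 15 do not.)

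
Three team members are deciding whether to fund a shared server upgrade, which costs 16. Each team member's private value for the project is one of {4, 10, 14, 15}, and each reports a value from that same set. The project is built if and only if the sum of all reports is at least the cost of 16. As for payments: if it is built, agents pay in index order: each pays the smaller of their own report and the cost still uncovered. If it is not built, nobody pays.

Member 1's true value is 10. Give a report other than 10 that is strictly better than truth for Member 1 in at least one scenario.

Suppose Member 2 reports 4 and Member 3 reports 10.
Report 10: project built, pays 10, utility 10 - 10 = 0.
Report 4: project built, pays 4, utility 10 - 4 = 6.
So reporting 4 beats truth here (6 > 0).

4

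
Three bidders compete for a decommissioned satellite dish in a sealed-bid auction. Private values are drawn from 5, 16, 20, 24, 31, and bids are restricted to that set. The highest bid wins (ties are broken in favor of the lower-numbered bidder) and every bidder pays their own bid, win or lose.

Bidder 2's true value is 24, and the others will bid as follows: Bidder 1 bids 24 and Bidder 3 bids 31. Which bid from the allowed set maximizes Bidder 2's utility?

Bid 5: loses but pays 5, utility -5.
Bid 16: loses but pays 16, utility -16.
Bid 20: loses but pays 20, utility -20.
Bid 24: loses but pays 24, utility -24.
Bid 31: wins, pays 31, utility 24 - 31 = -7.
The best choice is 5 with utility -5.

5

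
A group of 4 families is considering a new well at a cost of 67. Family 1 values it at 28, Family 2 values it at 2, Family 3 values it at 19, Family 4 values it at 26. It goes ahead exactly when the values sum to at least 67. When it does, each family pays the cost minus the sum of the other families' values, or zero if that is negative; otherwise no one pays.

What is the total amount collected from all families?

Total value 75 ≥ cost 67, so it is built.
Family 1: others sum to 47; max(0, 67 - 47) = 20.
Family 2: others sum to 73; max(0, 67 - 73) = 0.
Family 3: others sum to 56; max(0, 67 - 56) = 11.
Family 4: others sum to 49; max(0, 67 - 49) = 18.
Total collected = 20 + 0 + 11 + 18 = 49.

49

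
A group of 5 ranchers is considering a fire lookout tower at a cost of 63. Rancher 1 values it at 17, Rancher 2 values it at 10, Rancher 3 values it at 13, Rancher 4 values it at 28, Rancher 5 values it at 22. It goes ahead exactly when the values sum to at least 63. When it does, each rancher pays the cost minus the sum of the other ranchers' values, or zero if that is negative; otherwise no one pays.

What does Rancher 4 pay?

1

Total value 90 ≥ cost 63, so the project is built.
The other ranchers' values sum to 62.
Cost minus that sum is 63 - 62 = 1.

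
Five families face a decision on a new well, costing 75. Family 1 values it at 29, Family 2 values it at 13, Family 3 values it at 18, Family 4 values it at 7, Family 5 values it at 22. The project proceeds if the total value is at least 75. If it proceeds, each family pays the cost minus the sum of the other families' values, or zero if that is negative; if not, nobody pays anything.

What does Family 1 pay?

Total value 89 ≥ cost 75, so the project is built.
The other families' values sum to 60.
Cost minus that sum is 75 - 60 = 15.

15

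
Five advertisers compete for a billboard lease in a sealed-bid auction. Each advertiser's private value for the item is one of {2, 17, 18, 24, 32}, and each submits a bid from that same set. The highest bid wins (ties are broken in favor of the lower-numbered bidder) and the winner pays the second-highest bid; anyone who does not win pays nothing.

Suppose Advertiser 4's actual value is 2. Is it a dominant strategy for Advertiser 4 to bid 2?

Yes

Check each profile of the others' bids and compare truth against every alternative bid.
Others bid (2, 2, 2, 17): truth gives 0, best alternative gives -15.
Others bid (2, 2, 2, 2): truth gives 0, best alternative gives 0.
Others bid (2, 2, 2, 18): truth gives 0, best alternative gives 0.
Others bid (2, 2, 2, 24): truth gives 0, best alternative gives 0.
Others bid (2, 2, 2, 32): truth gives 0, best alternative gives 0.
Others bid (2, 2, 17, 2): truth gives 0, best alternative gives 0.
(Remaining 619 profiles checked similarly; truth is weakly best in each.)
In every case the truthful bid is at least as good as any alternative, so it is a dominant strategy.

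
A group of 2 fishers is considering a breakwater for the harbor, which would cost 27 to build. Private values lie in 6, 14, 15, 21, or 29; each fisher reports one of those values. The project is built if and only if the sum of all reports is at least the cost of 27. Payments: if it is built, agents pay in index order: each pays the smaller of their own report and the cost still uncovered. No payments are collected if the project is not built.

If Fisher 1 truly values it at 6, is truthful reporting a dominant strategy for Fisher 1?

Check each profile of the others' reports and compare truth against every alternative report.
Others report (14): truth gives 0, best alternative gives -8.
Others report (15): truth gives 0, best alternative gives -8.
Others report (21): truth gives 0, best alternative gives -8.
Others report (29): truth gives 0, best alternative gives -8.
Others report (6): truth gives 0, best alternative gives 0.
In every case the truthful report is at least as good as any alternative, so it is a dominant strategy.

Yes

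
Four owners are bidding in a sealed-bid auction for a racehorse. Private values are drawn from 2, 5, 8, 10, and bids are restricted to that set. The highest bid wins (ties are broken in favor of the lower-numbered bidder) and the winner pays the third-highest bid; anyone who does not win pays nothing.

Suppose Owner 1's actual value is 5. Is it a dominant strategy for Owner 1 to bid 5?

Consider the case where Owner 2 bids 2, Owner 3 bids 2 and Owner 4 bids 8.
Truthful bid 5: loses, pays 0, utility 0.
Bid 8 instead: wins, pays 2, utility 5 - 2 = 3.
Since 3 > 0, bidding 8 is strictly better here, so truthful bidding is not dominant.

No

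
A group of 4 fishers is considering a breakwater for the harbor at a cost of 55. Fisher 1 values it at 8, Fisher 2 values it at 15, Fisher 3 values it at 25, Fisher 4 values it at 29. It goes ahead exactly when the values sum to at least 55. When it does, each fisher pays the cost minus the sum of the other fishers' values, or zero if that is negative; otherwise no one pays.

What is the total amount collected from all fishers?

10

Total value 77 ≥ cost 55, so it is built.
Fisher 1: others sum to 69; max(0, 55 - 69) = 0.
Fisher 2: others sum to 62; max(0, 55 - 62) = 0.
Fisher 3: others sum to 52; max(0, 55 - 52) = 3.
Fisher 4: others sum to 48; max(0, 55 - 48) = 7.
Total collected = 0 + 0 + 3 + 7 = 10.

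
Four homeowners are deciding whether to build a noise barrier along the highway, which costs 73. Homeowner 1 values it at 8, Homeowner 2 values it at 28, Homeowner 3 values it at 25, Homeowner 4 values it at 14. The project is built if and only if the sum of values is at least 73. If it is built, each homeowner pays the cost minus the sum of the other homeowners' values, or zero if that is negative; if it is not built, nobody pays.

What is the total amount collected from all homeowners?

Total value 75 ≥ cost 73, so it is built.
Homeowner 1: others sum to 67; max(0, 73 - 67) = 6.
Homeowner 2: others sum to 47; max(0, 73 - 47) = 26.
Homeowner 3: others sum to 50; max(0, 73 - 50) = 23.
Homeowner 4: others sum to 61; max(0, 73 - 61) = 12.
Total collected = 6 + 26 + 23 + 12 = 67.

67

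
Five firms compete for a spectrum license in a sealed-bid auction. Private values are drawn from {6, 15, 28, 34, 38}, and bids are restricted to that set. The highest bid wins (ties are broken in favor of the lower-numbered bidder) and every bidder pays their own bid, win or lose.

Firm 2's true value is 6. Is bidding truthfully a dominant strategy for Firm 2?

Yes

Check each profile of the others' bids and compare truth against every alternative bid.
Others bid (6, 6, 6, 28): truth gives -6, best alternative gives -15.
Others bid (6, 6, 6, 34): truth gives -6, best alternative gives -15.
Others bid (6, 6, 6, 38): truth gives -6, best alternative gives -15.
Others bid (6, 6, 15, 28): truth gives -6, best alternative gives -15.
Others bid (6, 6, 15, 34): truth gives -6, best alternative gives -15.
Others bid (6, 6, 15, 38): truth gives -6, best alternative gives -15.
(Remaining 619 profiles checked similarly; truth is weakly best in each.)
In every case the truthful bid is at least as good as any alternative, so it is a dominant strategy.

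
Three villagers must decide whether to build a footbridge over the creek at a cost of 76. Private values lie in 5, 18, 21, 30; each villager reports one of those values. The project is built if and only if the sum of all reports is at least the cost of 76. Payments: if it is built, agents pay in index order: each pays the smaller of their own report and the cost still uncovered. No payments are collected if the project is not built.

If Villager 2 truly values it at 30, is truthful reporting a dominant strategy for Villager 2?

Consider the case where Villager 1 reports 30 and Villager 3 reports 30.
Truthful report 30: project built, pays 30, utility 30 - 30 = 0.
Report 18 instead: project built, pays 18, utility 30 - 18 = 12.
Since 12 > 0, reporting 18 is strictly better here, so truthful reporting is not dominant.

No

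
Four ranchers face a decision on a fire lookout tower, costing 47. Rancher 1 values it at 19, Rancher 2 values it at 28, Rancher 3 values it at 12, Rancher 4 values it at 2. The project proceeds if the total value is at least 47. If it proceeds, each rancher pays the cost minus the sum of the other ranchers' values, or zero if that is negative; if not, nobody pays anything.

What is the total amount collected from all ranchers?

Total value 61 ≥ cost 47, so it is built.
Rancher 1: others sum to 42; max(0, 47 - 42) = 5.
Rancher 2: others sum to 33; max(0, 47 - 33) = 14.
Rancher 3: others sum to 49; max(0, 47 - 49) = 0.
Rancher 4: others sum to 59; max(0, 47 - 59) = 0.
Total collected = 5 + 14 + 0 + 0 = 19.

19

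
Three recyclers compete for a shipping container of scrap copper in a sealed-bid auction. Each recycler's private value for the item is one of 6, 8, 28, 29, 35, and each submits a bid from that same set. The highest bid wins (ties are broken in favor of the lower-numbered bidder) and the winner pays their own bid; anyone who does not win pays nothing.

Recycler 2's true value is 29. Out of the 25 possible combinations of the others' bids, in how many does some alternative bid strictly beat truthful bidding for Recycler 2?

Others bid (6, 6): truth gives 0; bid 8 gives 21 > 0. Violating.
Others bid (6, 8): truth gives 0; bid 8 gives 21 > 0. Violating.
Others bid (6, 28): truth gives 0; bid 28 gives 1 > 0. Violating.
Others bid (8, 6): truth gives 0; bid 28 gives 1 > 0. Violating.
Others bid (6, 29): truth gives 0; no alternative beats it.
Others bid (6, 35): truth gives 0; no alternative beats it.
(Checking all 25 profiles: 6 have a profitable deviation, 19 do not.)

6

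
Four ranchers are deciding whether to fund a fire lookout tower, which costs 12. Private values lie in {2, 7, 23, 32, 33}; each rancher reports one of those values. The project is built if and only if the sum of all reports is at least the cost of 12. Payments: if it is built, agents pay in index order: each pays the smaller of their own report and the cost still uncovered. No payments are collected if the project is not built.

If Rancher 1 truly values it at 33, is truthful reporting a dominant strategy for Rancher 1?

No

Consider the case where Rancher 2 reports 2, Rancher 3 reports 2 and Rancher 4 reports 2.
Truthful report 33: project built, pays 12, utility 33 - 12 = 21.
Report 7 instead: project built, pays 7, utility 33 - 7 = 26.
Since 26 > 21, reporting 7 is strictly better here, so truthful reporting is not dominant.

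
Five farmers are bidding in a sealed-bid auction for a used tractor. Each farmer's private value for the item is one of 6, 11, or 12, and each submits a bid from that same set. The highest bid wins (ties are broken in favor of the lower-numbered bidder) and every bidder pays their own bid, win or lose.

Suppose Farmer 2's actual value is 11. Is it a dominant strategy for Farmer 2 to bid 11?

No

Consider the case where Farmer 1 bids 6, Farmer 3 bids 6, Farmer 4 bids 6 and Farmer 5 bids 12.
Truthful bid 11: loses but pays 11, utility -11.
Bid 6 instead: loses but pays 6, utility -6.
Since -6 > -11, bidding 6 is strictly better here, so truthful bidding is not dominant.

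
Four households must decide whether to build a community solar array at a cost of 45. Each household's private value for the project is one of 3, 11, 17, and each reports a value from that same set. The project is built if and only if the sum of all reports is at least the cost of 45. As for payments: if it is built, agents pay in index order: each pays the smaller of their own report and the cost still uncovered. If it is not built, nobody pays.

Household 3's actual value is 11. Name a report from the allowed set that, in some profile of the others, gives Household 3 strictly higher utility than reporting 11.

3

Suppose Household 1 reports 11, Household 2 reports 17 and Household 4 reports 17.
Report 11: project built, pays 11, utility 11 - 11 = 0.
Report 3: project built, pays 3, utility 11 - 3 = 8.
So reporting 3 beats truth here (8 > 0).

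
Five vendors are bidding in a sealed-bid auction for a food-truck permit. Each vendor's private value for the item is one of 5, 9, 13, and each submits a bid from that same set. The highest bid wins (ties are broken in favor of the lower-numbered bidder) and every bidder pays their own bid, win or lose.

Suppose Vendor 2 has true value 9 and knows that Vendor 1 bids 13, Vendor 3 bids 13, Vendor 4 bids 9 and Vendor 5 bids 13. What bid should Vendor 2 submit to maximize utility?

5

Bid 5: loses but pays 5, utility -5.
Bid 9: loses but pays 9, utility -9.
Bid 13: loses but pays 13, utility -13.
The best choice is 5 with utility -5.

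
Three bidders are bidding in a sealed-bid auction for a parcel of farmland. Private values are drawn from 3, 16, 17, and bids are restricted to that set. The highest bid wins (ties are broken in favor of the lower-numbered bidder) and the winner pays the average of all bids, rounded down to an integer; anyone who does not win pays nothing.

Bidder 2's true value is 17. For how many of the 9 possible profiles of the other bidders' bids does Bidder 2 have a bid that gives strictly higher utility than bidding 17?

1

Others bid (3, 16): truth gives 5; bid 16 gives 6 > 5. Violating.
Others bid (3, 3): truth gives 10; no alternative beats it.
Others bid (3, 17): truth gives 5; no alternative beats it.
(Checking all 9 profiles: 1 has a profitable deviation, 8 do not.)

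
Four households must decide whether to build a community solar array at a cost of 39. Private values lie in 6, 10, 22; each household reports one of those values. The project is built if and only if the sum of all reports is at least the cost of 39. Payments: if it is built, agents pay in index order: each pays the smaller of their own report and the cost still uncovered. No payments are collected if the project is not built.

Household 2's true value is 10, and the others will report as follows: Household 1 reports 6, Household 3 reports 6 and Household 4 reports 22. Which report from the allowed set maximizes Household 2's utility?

6

Report 6: project built, pays 6, utility 10 - 6 = 4.
Report 10: project built, pays 10, utility 10 - 10 = 0.
Report 22: project built, pays 22, utility 10 - 22 = -12.
The best choice is 6 with utility 4.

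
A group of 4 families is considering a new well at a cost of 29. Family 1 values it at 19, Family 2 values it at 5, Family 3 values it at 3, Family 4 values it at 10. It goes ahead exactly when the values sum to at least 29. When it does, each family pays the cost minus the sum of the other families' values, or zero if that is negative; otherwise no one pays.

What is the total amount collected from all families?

13

Total value 37 ≥ cost 29, so it is built.
Family 1: others sum to 18; max(0, 29 - 18) = 11.
Family 2: others sum to 32; max(0, 29 - 32) = 0.
Family 3: others sum to 34; max(0, 29 - 34) = 0.
Family 4: others sum to 27; max(0, 29 - 27) = 2.
Total collected = 11 + 0 + 0 + 2 = 13.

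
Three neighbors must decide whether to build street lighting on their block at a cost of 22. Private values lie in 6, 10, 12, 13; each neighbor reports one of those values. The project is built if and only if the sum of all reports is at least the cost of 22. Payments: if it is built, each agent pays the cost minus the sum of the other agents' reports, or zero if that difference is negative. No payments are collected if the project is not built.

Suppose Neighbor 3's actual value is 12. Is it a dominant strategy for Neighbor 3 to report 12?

Check each profile of the others' reports and compare truth against every alternative report.
Others report (10, 12): truth gives 12, best alternative gives 12.
Others report (10, 13): truth gives 12, best alternative gives 12.
Others report (12, 10): truth gives 12, best alternative gives 12.
Others report (12, 12): truth gives 12, best alternative gives 12.
Others report (12, 13): truth gives 12, best alternative gives 12.
Others report (13, 10): truth gives 12, best alternative gives 12.
(Remaining 10 profiles checked similarly; truth is weakly best in each.)
In every case the truthful report is at least as good as any alternative, so it is a dominant strategy.

Yes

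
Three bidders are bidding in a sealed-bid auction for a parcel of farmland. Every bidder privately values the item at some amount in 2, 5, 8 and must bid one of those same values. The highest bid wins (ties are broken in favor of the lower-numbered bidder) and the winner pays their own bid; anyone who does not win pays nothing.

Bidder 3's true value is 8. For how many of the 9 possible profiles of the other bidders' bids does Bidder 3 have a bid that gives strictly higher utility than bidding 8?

1

Others bid (2, 2): truth gives 0; bid 5 gives 3 > 0. Violating.
Others bid (2, 5): truth gives 0; no alternative beats it.
Others bid (2, 8): truth gives 0; no alternative beats it.
(Checking all 9 profiles: 1 has a profitable deviation, 8 do not.)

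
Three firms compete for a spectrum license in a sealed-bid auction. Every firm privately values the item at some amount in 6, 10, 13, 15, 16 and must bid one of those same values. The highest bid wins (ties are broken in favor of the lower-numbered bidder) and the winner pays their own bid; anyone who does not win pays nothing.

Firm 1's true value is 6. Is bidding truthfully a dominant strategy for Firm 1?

Yes

Check each profile of the others' bids and compare truth against every alternative bid.
Others bid (6, 6): truth gives 0, best alternative gives -4.
Others bid (6, 10): truth gives 0, best alternative gives -4.
Others bid (10, 6): truth gives 0, best alternative gives -4.
Others bid (10, 10): truth gives 0, best alternative gives -4.
Others bid (6, 13): truth gives 0, best alternative gives 0.
Others bid (6, 15): truth gives 0, best alternative gives 0.
(Remaining 19 profiles checked similarly; truth is weakly best in each.)
In every case the truthful bid is at least as good as any alternative, so it is a dominant strategy.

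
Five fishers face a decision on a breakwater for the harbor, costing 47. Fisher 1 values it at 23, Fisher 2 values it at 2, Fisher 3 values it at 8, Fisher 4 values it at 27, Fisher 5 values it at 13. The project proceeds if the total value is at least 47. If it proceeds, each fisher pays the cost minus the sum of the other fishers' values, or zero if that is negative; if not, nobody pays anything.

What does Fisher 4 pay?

1

Total value 73 ≥ cost 47, so the project is built.
The other fishers' values sum to 46.
Cost minus that sum is 47 - 46 = 1.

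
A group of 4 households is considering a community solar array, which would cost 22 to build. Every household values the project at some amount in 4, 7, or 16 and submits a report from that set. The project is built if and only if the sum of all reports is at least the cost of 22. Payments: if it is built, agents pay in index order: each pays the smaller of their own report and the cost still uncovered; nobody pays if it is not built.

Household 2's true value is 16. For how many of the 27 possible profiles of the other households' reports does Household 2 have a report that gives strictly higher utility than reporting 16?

Others report (4, 4, 7): truth gives 0; report 7 gives 9 > 0. Violating.
Others report (4, 4, 16): truth gives 0; report 4 gives 12 > 0. Violating.
Others report (4, 7, 4): truth gives 0; report 7 gives 9 > 0. Violating.
Others report (4, 7, 7): truth gives 0; report 4 gives 12 > 0. Violating.
Others report (4, 4, 4): truth gives 0; no alternative beats it.
(Checking all 27 profiles: 26 have a profitable deviation, 1 does not.)

26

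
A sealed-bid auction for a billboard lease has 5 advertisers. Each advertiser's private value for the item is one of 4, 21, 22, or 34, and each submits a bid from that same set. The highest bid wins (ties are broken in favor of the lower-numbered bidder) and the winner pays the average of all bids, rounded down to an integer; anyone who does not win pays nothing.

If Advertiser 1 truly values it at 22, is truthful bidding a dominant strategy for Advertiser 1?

Consider the case where Advertiser 2 bids 4, Advertiser 3 bids 4, Advertiser 4 bids 4 and Advertiser 5 bids 4.
Truthful bid 22: wins, pays 7, utility 22 - 7 = 15.
Bid 4 instead: wins, pays 4, utility 22 - 4 = 18.
Since 18 > 15, bidding 4 is strictly better here, so truthful bidding is not dominant.

No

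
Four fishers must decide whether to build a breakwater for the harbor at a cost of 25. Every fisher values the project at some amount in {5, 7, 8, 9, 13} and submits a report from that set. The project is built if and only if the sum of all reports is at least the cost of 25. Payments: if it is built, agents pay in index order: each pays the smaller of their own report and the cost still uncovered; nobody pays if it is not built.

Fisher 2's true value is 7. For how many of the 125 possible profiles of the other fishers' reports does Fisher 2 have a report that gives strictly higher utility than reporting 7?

112

Others report (5, 5, 13): truth gives 0; report 5 gives 2 > 0. Violating.
Others report (5, 7, 8): truth gives 0; report 5 gives 2 > 0. Violating.
Others report (5, 7, 9): truth gives 0; report 5 gives 2 > 0. Violating.
Others report (5, 7, 13): truth gives 0; report 5 gives 2 > 0. Violating.
Others report (5, 5, 5): truth gives 0; no alternative beats it.
Others report (5, 5, 7): truth gives 0; no alternative beats it.
(Checking all 125 profiles: 112 have a profitable deviation, 13 do not.)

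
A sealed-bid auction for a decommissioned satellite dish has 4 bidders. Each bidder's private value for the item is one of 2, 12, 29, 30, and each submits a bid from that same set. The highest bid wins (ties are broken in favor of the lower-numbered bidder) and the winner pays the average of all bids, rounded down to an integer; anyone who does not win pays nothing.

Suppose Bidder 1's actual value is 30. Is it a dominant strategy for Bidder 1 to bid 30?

No

Consider the case where Bidder 2 bids 2, Bidder 3 bids 2 and Bidder 4 bids 2.
Truthful bid 30: wins, pays 9, utility 30 - 9 = 21.
Bid 2 instead: wins, pays 2, utility 30 - 2 = 28.
Since 28 > 21, bidding 2 is strictly better here, so truthful bidding is not dominant.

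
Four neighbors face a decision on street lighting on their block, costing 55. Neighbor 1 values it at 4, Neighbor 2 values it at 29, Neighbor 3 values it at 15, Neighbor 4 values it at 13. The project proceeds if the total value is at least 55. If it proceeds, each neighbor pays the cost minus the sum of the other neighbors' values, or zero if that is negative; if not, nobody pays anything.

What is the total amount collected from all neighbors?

39

Total value 61 ≥ cost 55, so it is built.
Neighbor 1: others sum to 57; max(0, 55 - 57) = 0.
Neighbor 2: others sum to 32; max(0, 55 - 32) = 23.
Neighbor 3: others sum to 46; max(0, 55 - 46) = 9.
Neighbor 4: others sum to 48; max(0, 55 - 48) = 7.
Total collected = 0 + 23 + 9 + 7 = 39.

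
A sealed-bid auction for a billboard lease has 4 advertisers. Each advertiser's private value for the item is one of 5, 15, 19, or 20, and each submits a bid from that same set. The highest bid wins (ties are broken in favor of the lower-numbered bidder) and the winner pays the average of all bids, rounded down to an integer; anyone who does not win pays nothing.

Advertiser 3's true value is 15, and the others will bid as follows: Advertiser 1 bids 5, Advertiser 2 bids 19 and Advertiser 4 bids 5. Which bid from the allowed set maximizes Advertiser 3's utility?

20

Bid 5: loses, pays 0, utility 0.
Bid 15: loses, pays 0, utility 0.
Bid 19: loses, pays 0, utility 0.
Bid 20: wins, pays 12, utility 15 - 12 = 3.
The best choice is 20 with utility 3.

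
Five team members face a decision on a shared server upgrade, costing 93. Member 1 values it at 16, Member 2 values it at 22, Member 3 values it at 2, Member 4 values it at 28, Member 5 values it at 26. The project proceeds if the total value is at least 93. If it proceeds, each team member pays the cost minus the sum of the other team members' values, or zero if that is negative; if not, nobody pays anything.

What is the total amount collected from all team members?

89

Total value 94 ≥ cost 93, so it is built.
Member 1: others sum to 78; max(0, 93 - 78) = 15.
Member 2: others sum to 72; max(0, 93 - 72) = 21.
Member 3: others sum to 92; max(0, 93 - 92) = 1.
Member 4: others sum to 66; max(0, 93 - 66) = 27.
Member 5: others sum to 68; max(0, 93 - 68) = 25.
Total collected = 15 + 21 + 1 + 27 + 25 = 89.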